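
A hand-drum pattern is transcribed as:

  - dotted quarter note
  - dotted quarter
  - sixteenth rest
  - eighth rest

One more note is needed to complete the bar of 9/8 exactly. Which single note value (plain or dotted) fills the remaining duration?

dotted eighth note

The bar of 9/8 = 18 sixteenth notes.
Convert each value to sixteenth notes: dotted quarter note = 6; dotted quarter = 6; sixteenth rest = 1; eighth rest = 2.
Total: 6 + 6 + 1 + 2 = 15.
Remaining: 18 − 15 = 3 sixteenth notes, which is a dotted eighth note.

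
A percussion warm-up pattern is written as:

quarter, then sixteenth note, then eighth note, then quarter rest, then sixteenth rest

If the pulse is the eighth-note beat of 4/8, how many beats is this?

One eighth-note beat = 2 sixteenth notes.
Convert each value to sixteenth notes: quarter = 4; sixteenth note = 1; eighth note = 2; quarter rest = 4; sixteenth rest = 1.
Sum: 4 + 1 + 2 + 4 + 1 = 12.
12 ÷ 2 = 6 beats.

6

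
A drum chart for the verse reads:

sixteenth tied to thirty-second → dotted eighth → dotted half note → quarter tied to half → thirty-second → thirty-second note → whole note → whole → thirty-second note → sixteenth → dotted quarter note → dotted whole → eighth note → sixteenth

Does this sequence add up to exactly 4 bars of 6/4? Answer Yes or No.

Yes

One bar of 6/4 = 48 thirty-second notes, so 4 bars = 192.
In thirty-second notes: sixteenth tied to thirty-second (sixteenth + thirty-second) = 3; dotted eighth = 6; dotted half note = 24; quarter tied to half (quarter + half) = 24; thirty-second = 1; thirty-second note = 1; whole note = 32; whole = 32; thirty-second note = 1; sixteenth = 2; dotted quarter note = 12; dotted whole = 48; eighth note = 4; sixteenth = 2.
Adding: 3 + 6 + 24 + 24 + 1 + 1 + 32 + 32 + 1 + 2 + 12 + 48 + 4 + 2 = 192.
192 equals 192, so the answer is Yes.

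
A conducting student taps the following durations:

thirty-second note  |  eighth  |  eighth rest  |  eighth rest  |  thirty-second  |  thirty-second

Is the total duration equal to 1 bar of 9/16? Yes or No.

One bar of 9/16 = 18 thirty-second notes.
Express everything in thirty-second notes: thirty-second note = 1; eighth = 4; eighth rest = 4; eighth rest = 4; thirty-second = 1; thirty-second = 1.
Altogether 1 + 4 + 4 + 4 + 1 + 1 = 15.
15 falls short of 18, so the answer is No.

No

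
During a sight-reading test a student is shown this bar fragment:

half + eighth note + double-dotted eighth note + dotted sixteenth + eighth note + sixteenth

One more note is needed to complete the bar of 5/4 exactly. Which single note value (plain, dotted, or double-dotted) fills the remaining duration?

eighth note

The bar of 5/4 = 40 thirty-second notes.
Working in thirty-second notes: half = 16; eighth note = 4; double-dotted eighth note = 7; dotted sixteenth = 3; eighth note = 4; sixteenth = 2.
Altogether 16 + 4 + 7 + 3 + 4 + 2 = 36.
Remaining: 40 − 36 = 4 thirty-second notes, which is a eighth note.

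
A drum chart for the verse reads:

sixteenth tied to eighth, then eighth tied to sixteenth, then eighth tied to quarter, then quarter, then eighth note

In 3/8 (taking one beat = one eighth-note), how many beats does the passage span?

9

One eighth-note beat = 2 sixteenth notes.
In sixteenth notes: sixteenth tied to eighth (sixteenth + eighth) = 3; eighth tied to sixteenth (eighth + sixteenth) = 3; eighth tied to quarter (eighth + quarter) = 6; quarter = 4; eighth note = 2.
Altogether 3 + 3 + 6 + 4 + 2 = 18.
18 ÷ 2 = 9 beats.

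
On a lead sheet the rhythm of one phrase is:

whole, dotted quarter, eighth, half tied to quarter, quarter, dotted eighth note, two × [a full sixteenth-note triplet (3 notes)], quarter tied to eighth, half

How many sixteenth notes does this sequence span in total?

Each duration in sixteenth notes: whole = 16; dotted quarter = 6; eighth = 2; half tied to quarter (half + quarter) = 12; quarter = 4; dotted eighth note = 3; a full sixteenth-note triplet (3 notes) (three triplet sixteenths span one eighth) = 2; a full sixteenth-note triplet (3 notes) (three triplet sixteenths span one eighth) = 2; quarter tied to eighth (quarter + eighth) = 6; half = 8.
Altogether 16 + 6 + 2 + 12 + 4 + 3 + 2 + 2 + 6 + 8 = 61 sixteenth notes.

61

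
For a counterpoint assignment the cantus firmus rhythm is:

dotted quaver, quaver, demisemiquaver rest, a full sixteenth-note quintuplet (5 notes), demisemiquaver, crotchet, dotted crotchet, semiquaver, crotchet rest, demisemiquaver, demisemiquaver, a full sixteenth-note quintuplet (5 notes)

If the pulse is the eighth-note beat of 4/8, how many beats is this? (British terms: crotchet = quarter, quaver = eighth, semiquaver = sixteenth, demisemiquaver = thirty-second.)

One eighth-note beat = 4 thirty-second notes.
Working in thirty-second notes: dotted quaver = 6; quaver = 4; demisemiquaver rest = 1; a full sixteenth-note quintuplet (5 notes) (five quintuplet sixteenths span one quarter) = 8; demisemiquaver = 1; crotchet = 8; dotted crotchet = 12; semiquaver = 2; crotchet rest = 8; demisemiquaver = 1; demisemiquaver = 1; a full sixteenth-note quintuplet (5 notes) (five quintuplet sixteenths span one quarter) = 8.
Altogether 6 + 4 + 1 + 8 + 1 + 8 + 12 + 2 + 8 + 1 + 1 + 8 = 60.
60 ÷ 4 = 15 beats.

15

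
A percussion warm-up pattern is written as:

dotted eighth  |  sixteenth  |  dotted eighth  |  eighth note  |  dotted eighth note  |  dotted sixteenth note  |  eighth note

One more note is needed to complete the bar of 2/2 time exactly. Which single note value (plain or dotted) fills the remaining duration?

thirty-second note

The bar of 2/2 = 32 thirty-second notes.
Working in thirty-second notes: dotted eighth = 6; sixteenth = 2; dotted eighth = 6; eighth note = 4; dotted eighth note = 6; dotted sixteenth note = 3; eighth note = 4.
Total: 6 + 2 + 6 + 4 + 6 + 3 + 4 = 31.
Remaining: 32 − 31 = 1 thirty-second note, which is a thirty-second note.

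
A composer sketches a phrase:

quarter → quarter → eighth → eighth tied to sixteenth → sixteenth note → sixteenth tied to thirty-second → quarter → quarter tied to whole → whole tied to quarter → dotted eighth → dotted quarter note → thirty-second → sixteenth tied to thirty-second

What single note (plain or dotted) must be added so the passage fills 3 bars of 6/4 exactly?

3 bars of 6/4 = 144 thirty-second notes.
Convert each value to thirty-second notes: quarter = 8; quarter = 8; eighth = 4; eighth tied to sixteenth (eighth + sixteenth) = 6; sixteenth note = 2; sixteenth tied to thirty-second (sixteenth + thirty-second) = 3; quarter = 8; quarter tied to whole (quarter + whole) = 40; whole tied to quarter (whole + quarter) = 40; dotted eighth = 6; dotted quarter note = 12; thirty-second = 1; sixteenth tied to thirty-second (sixteenth + thirty-second) = 3.
Total: 8 + 8 + 4 + 6 + 2 + 3 + 8 + 40 + 40 + 6 + 12 + 1 + 3 = 141.
Remaining: 144 − 141 = 3 thirty-second notes, which is a dotted sixteenth note.

dotted sixteenth note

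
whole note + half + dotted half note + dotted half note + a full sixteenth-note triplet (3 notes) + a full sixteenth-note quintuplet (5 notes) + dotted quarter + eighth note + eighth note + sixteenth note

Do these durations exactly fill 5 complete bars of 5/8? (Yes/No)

One bar of 5/8 = 10 sixteenth notes, so 5 bars = 50.
Convert each value to sixteenth notes: whole note = 16; half = 8; dotted half note = 12; dotted half note = 12; a full sixteenth-note triplet (3 notes) (three triplet sixteenths span one eighth) = 2; a full sixteenth-note quintuplet (5 notes) (five quintuplet sixteenths span one quarter) = 4; dotted quarter = 6; eighth note = 2; eighth note = 2; sixteenth note = 1.
Altogether 16 + 8 + 12 + 12 + 2 + 4 + 6 + 2 + 2 + 1 = 65.
65 exceeds 50, so the answer is No.

No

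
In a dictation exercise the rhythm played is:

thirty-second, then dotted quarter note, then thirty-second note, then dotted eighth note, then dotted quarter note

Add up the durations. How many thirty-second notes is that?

Convert each value to thirty-second notes: thirty-second = 1; dotted quarter note = 12; thirty-second note = 1; dotted eighth note = 6; dotted quarter note = 12.
Sum: 1 + 12 + 1 + 6 + 12 = 32 thirty-second notes.

32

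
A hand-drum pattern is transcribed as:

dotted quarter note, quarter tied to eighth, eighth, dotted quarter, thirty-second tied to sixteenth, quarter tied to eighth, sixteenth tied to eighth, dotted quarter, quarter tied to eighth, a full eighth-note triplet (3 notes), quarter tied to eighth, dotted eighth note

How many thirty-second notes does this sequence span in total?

Each duration in thirty-second notes: dotted quarter note = 12; quarter tied to eighth (quarter + eighth) = 12; eighth = 4; dotted quarter = 12; thirty-second tied to sixteenth (thirty-second + sixteenth) = 3; quarter tied to eighth (quarter + eighth) = 12; sixteenth tied to eighth (sixteenth + eighth) = 6; dotted quarter = 12; quarter tied to eighth (quarter + eighth) = 12; a full eighth-note triplet (3 notes) (three triplet eighths span one quarter) = 8; quarter tied to eighth (quarter + eighth) = 12; dotted eighth note = 6.
Sum: 12 + 12 + 4 + 12 + 3 + 12 + 6 + 12 + 12 + 8 + 12 + 6 = 111 thirty-second notes.

111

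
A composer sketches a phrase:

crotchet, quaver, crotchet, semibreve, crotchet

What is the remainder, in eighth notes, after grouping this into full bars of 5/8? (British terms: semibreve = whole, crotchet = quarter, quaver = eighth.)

One bar of 5/8 = 5 eighth notes.
Convert each value to eighth notes: crotchet = 2; quaver = 1; crotchet = 2; semibreve = 8; crotchet = 2.
Altogether 2 + 1 + 2 + 8 + 2 = 15.
15 ÷ 5 = 3 complete bars with 0 eighth notes remaining.

0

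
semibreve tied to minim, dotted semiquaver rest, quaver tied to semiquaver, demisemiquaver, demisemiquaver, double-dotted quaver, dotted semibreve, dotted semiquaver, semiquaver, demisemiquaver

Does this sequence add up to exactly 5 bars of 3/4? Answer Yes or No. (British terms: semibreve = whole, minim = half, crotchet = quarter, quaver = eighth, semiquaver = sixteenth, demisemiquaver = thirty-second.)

Yes

One bar of 3/4 = 24 thirty-second notes, so 5 bars = 120.
Working in thirty-second notes: semibreve tied to minim (semibreve + minim) = 48; dotted semiquaver rest = 3; quaver tied to semiquaver (quaver + semiquaver) = 6; demisemiquaver = 1; demisemiquaver = 1; double-dotted quaver = 7; dotted semibreve = 48; dotted semiquaver = 3; semiquaver = 2; demisemiquaver = 1.
Altogether 48 + 3 + 6 + 1 + 1 + 7 + 48 + 3 + 2 + 1 = 120.
120 equals 120, so the answer is Yes.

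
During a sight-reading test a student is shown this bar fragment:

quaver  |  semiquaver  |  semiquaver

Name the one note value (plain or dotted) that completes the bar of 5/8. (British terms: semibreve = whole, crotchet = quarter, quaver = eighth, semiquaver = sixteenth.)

dotted quarter note

The bar of 5/8 = 10 sixteenth notes.
In sixteenth notes: quaver = 2; semiquaver = 1; semiquaver = 1.
Sum: 2 + 1 + 1 = 4.
Remaining: 10 − 4 = 6 sixteenth notes, which is a dotted quarter note.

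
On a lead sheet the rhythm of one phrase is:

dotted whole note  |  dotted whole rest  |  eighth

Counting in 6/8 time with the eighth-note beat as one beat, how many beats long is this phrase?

25

One eighth-note beat = 2 sixteenth notes.
Each duration in sixteenth notes: dotted whole note = 24; dotted whole rest = 24; eighth = 2.
Total: 24 + 24 + 2 = 50.
50 ÷ 2 = 25 beats.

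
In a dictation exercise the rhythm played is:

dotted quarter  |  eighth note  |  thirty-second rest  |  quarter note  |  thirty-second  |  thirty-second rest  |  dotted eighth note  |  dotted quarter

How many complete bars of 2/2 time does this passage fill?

1

One bar of 2/2 = 32 thirty-second notes.
Each duration in thirty-second notes: dotted quarter = 12; eighth note = 4; thirty-second rest = 1; quarter note = 8; thirty-second = 1; thirty-second rest = 1; dotted eighth note = 6; dotted quarter = 12.
Total: 12 + 4 + 1 + 8 + 1 + 1 + 6 + 12 = 45.
45 ÷ 32 = 1 complete bar with 13 left over.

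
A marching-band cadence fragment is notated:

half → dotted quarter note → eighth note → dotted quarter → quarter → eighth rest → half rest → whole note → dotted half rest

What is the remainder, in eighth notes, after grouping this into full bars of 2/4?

0

One bar of 2/4 = 4 eighth notes.
Working in eighth notes: half = 4; dotted quarter note = 3; eighth note = 1; dotted quarter = 3; quarter = 2; eighth rest = 1; half rest = 4; whole note = 8; dotted half rest = 6.
Altogether 4 + 3 + 1 + 3 + 2 + 1 + 4 + 8 + 6 = 32.
32 ÷ 4 = 8 complete bars with 0 eighth notes remaining.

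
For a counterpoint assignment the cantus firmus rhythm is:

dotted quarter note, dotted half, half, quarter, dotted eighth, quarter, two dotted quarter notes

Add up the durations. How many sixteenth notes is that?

49

Convert each value to sixteenth notes: dotted quarter note = 6; dotted half = 12; half = 8; quarter = 4; dotted eighth = 3; quarter = 4; dotted quarter note = 6; dotted quarter note = 6.
Altogether 6 + 12 + 8 + 4 + 3 + 4 + 6 + 6 = 49 sixteenth notes.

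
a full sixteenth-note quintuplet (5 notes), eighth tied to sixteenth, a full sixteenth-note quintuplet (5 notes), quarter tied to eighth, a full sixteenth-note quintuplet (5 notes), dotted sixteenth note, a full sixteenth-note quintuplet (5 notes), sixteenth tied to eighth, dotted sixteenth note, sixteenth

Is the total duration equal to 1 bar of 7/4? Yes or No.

No

One bar of 7/4 = 56 thirty-second notes.
Working in thirty-second notes: a full sixteenth-note quintuplet (5 notes) (five quintuplet sixteenths span one quarter) = 8; eighth tied to sixteenth (eighth + sixteenth) = 6; a full sixteenth-note quintuplet (5 notes) (five quintuplet sixteenths span one quarter) = 8; quarter tied to eighth (quarter + eighth) = 12; a full sixteenth-note quintuplet (5 notes) (five quintuplet sixteenths span one quarter) = 8; dotted sixteenth note = 3; a full sixteenth-note quintuplet (5 notes) (five quintuplet sixteenths span one quarter) = 8; sixteenth tied to eighth (sixteenth + eighth) = 6; dotted sixteenth note = 3; sixteenth = 2.
Adding: 8 + 6 + 8 + 12 + 8 + 3 + 8 + 6 + 3 + 2 = 64.
64 exceeds 56, so the answer is No.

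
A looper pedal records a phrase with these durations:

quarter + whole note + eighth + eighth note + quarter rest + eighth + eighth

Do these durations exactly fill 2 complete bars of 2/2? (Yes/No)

Yes

One bar of 2/2 = 8 eighth notes, so 2 bars = 16.
In eighth notes: quarter = 2; whole note = 8; eighth = 1; eighth note = 1; quarter rest = 2; eighth = 1; eighth = 1.
Altogether 2 + 8 + 1 + 1 + 2 + 1 + 1 = 16.
16 equals 16, so the answer is Yes.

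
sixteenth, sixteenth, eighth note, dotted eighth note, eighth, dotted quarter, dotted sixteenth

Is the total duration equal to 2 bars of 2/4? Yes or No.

No

One bar of 2/4 = 16 thirty-second notes, so 2 bars = 32.
In thirty-second notes: sixteenth = 2; sixteenth = 2; eighth note = 4; dotted eighth note = 6; eighth = 4; dotted quarter = 12; dotted sixteenth = 3.
Total: 2 + 2 + 4 + 6 + 4 + 12 + 3 = 33.
33 exceeds 32, so the answer is No.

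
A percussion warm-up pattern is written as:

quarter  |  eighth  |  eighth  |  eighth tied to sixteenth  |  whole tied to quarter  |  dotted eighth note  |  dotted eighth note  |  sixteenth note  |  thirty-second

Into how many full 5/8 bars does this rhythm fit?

3

One bar of 5/8 = 20 thirty-second notes.
Each duration in thirty-second notes: quarter = 8; eighth = 4; eighth = 4; eighth tied to sixteenth (eighth + sixteenth) = 6; whole tied to quarter (whole + quarter) = 40; dotted eighth note = 6; dotted eighth note = 6; sixteenth note = 2; thirty-second = 1.
Sum: 8 + 4 + 4 + 6 + 40 + 6 + 6 + 2 + 1 = 77.
77 ÷ 20 = 3 complete bars with 17 left over.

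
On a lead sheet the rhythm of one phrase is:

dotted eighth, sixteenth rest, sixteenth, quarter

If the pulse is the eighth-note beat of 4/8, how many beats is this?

One eighth-note beat = 2 sixteenth notes.
Express everything in sixteenth notes: dotted eighth = 3; sixteenth rest = 1; sixteenth = 1; quarter = 4.
Adding: 3 + 1 + 1 + 4 = 9.
9 ÷ 2 = 4.5 beats.

4.5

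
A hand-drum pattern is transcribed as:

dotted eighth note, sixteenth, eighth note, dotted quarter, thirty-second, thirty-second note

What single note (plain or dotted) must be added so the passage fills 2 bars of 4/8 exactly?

dotted eighth note

2 bars of 4/8 = 32 thirty-second notes.
Convert each value to thirty-second notes: dotted eighth note = 6; sixteenth = 2; eighth note = 4; dotted quarter = 12; thirty-second = 1; thirty-second note = 1.
Total: 6 + 2 + 4 + 12 + 1 + 1 = 26.
Remaining: 32 − 26 = 6 thirty-second notes, which is a dotted eighth note.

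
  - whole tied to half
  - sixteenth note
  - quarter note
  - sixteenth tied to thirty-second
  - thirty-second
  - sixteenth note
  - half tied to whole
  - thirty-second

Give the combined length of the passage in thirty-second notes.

113

Each duration in thirty-second notes: whole tied to half (whole + half) = 48; sixteenth note = 2; quarter note = 8; sixteenth tied to thirty-second (sixteenth + thirty-second) = 3; thirty-second = 1; sixteenth note = 2; half tied to whole (half + whole) = 48; thirty-second = 1.
Sum: 48 + 2 + 8 + 3 + 1 + 2 + 48 + 1 = 113 thirty-second notes.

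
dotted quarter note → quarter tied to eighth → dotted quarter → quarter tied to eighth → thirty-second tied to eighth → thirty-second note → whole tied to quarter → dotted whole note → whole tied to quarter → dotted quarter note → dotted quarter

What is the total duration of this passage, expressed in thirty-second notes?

In thirty-second notes: dotted quarter note = 12; quarter tied to eighth (quarter + eighth) = 12; dotted quarter = 12; quarter tied to eighth (quarter + eighth) = 12; thirty-second tied to eighth (thirty-second + eighth) = 5; thirty-second note = 1; whole tied to quarter (whole + quarter) = 40; dotted whole note = 48; whole tied to quarter (whole + quarter) = 40; dotted quarter note = 12; dotted quarter = 12.
Adding: 12 + 12 + 12 + 12 + 5 + 1 + 40 + 48 + 40 + 12 + 12 = 206 thirty-second notes.

206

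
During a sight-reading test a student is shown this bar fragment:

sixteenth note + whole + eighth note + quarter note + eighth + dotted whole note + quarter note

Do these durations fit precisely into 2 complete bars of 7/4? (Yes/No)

No

One bar of 7/4 = 28 sixteenth notes, so 2 bars = 56.
Working in sixteenth notes: sixteenth note = 1; whole = 16; eighth note = 2; quarter note = 4; eighth = 2; dotted whole note = 24; quarter note = 4.
Altogether 1 + 16 + 2 + 4 + 2 + 24 + 4 = 53.
53 falls short of 56, so the answer is No.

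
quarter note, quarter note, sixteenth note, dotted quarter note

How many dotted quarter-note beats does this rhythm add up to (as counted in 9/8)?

One dotted quarter-note beat = 6 sixteenth notes.
Each duration in sixteenth notes: quarter note = 4; quarter note = 4; sixteenth note = 1; dotted quarter note = 6.
Altogether 4 + 4 + 1 + 6 = 15.
15 ÷ 6 = 2.5 beats.

2.5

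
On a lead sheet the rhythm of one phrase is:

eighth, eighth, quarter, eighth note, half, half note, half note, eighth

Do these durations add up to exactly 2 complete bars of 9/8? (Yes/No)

Yes

One bar of 9/8 = 9 eighth notes, so 2 bars = 18.
Express everything in eighth notes: eighth = 1; eighth = 1; quarter = 2; eighth note = 1; half = 4; half note = 4; half note = 4; eighth = 1.
Sum: 1 + 1 + 2 + 1 + 4 + 4 + 4 + 1 = 18.
18 equals 18, so the answer is Yes.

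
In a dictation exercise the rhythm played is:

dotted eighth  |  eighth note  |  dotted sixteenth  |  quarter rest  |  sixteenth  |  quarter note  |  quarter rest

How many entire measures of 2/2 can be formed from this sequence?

One bar of 2/2 = 32 thirty-second notes.
Each duration in thirty-second notes: dotted eighth = 6; eighth note = 4; dotted sixteenth = 3; quarter rest = 8; sixteenth = 2; quarter note = 8; quarter rest = 8.
Adding: 6 + 4 + 3 + 8 + 2 + 8 + 8 = 39.
39 ÷ 32 = 1 complete bar with 7 left over.

1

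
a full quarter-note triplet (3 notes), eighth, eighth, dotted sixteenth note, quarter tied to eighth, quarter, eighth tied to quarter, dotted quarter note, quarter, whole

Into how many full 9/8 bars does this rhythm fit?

3

One bar of 9/8 = 36 thirty-second notes.
Convert each value to thirty-second notes: a full quarter-note triplet (3 notes) (three triplet quarters span one half) = 16; eighth = 4; eighth = 4; dotted sixteenth note = 3; quarter tied to eighth (quarter + eighth) = 12; quarter = 8; eighth tied to quarter (eighth + quarter) = 12; dotted quarter note = 12; quarter = 8; whole = 32.
Total: 16 + 4 + 4 + 3 + 12 + 8 + 12 + 12 + 8 + 32 = 111.
111 ÷ 36 = 3 complete bars with 3 left over.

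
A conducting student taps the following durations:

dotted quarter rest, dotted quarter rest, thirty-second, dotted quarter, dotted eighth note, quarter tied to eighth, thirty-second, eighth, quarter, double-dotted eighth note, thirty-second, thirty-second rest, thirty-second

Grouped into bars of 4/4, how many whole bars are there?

One bar of 4/4 = 32 thirty-second notes.
Working in thirty-second notes: dotted quarter rest = 12; dotted quarter rest = 12; thirty-second = 1; dotted quarter = 12; dotted eighth note = 6; quarter tied to eighth (quarter + eighth) = 12; thirty-second = 1; eighth = 4; quarter = 8; double-dotted eighth note = 7; thirty-second = 1; thirty-second rest = 1; thirty-second = 1.
Total: 12 + 12 + 1 + 12 + 6 + 12 + 1 + 4 + 8 + 7 + 1 + 1 + 1 = 78.
78 ÷ 32 = 2 complete bars with 14 left over.

2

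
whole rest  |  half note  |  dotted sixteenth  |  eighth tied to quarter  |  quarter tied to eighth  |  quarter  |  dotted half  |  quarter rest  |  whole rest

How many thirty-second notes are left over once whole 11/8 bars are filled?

15

One bar of 11/8 = 44 thirty-second notes.
Express everything in thirty-second notes: whole rest = 32; half note = 16; dotted sixteenth = 3; eighth tied to quarter (eighth + quarter) = 12; quarter tied to eighth (quarter + eighth) = 12; quarter = 8; dotted half = 24; quarter rest = 8; whole rest = 32.
Total: 32 + 16 + 3 + 12 + 12 + 8 + 24 + 8 + 32 = 147.
147 ÷ 44 = 3 complete bars with 15 thirty-second notes remaining.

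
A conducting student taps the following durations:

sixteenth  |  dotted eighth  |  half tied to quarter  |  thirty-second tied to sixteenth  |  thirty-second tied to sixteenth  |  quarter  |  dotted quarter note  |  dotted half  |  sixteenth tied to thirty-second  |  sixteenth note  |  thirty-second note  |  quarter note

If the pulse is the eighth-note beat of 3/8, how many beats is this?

One eighth-note beat = 4 thirty-second notes.
Working in thirty-second notes: sixteenth = 2; dotted eighth = 6; half tied to quarter (half + quarter) = 24; thirty-second tied to sixteenth (thirty-second + sixteenth) = 3; thirty-second tied to sixteenth (thirty-second + sixteenth) = 3; quarter = 8; dotted quarter note = 12; dotted half = 24; sixteenth tied to thirty-second (sixteenth + thirty-second) = 3; sixteenth note = 2; thirty-second note = 1; quarter note = 8.
Sum: 2 + 6 + 24 + 3 + 3 + 8 + 12 + 24 + 3 + 2 + 1 + 8 = 96.
96 ÷ 4 = 24 beats.

24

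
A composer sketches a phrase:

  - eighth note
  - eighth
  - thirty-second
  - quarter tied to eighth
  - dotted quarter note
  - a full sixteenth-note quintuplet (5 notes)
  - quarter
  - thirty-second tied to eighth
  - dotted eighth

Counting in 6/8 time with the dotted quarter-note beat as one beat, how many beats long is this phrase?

5

One dotted quarter-note beat = 12 thirty-second notes.
Each duration in thirty-second notes: eighth note = 4; eighth = 4; thirty-second = 1; quarter tied to eighth (quarter + eighth) = 12; dotted quarter note = 12; a full sixteenth-note quintuplet (5 notes) (five quintuplet sixteenths span one quarter) = 8; quarter = 8; thirty-second tied to eighth (thirty-second + eighth) = 5; dotted eighth = 6.
Total: 4 + 4 + 1 + 12 + 12 + 8 + 8 + 5 + 6 = 60.
60 ÷ 12 = 5 beats.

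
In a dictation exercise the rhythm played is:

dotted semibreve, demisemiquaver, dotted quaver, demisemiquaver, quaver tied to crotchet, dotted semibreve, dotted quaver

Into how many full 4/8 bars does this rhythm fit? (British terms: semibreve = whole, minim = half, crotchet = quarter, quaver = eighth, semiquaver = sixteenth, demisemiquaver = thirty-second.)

One bar of 4/8 = 16 thirty-second notes.
Working in thirty-second notes: dotted semibreve = 48; demisemiquaver = 1; dotted quaver = 6; demisemiquaver = 1; quaver tied to crotchet (quaver + crotchet) = 12; dotted semibreve = 48; dotted quaver = 6.
Sum: 48 + 1 + 6 + 1 + 12 + 48 + 6 = 122.
122 ÷ 16 = 7 complete bars with 10 left over.

7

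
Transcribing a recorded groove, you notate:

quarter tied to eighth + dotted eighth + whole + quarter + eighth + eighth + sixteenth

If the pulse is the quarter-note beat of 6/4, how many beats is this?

8.5

One quarter-note beat = 4 sixteenth notes.
Express everything in sixteenth notes: quarter tied to eighth (quarter + eighth) = 6; dotted eighth = 3; whole = 16; quarter = 4; eighth = 2; eighth = 2; sixteenth = 1.
Sum: 6 + 3 + 16 + 4 + 2 + 2 + 1 = 34.
34 ÷ 4 = 8.5 beats.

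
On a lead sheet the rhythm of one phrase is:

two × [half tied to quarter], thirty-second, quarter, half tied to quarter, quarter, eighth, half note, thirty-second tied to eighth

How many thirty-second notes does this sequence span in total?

Working in thirty-second notes: half tied to quarter (half + quarter) = 24; half tied to quarter (half + quarter) = 24; thirty-second = 1; quarter = 8; half tied to quarter (half + quarter) = 24; quarter = 8; eighth = 4; half note = 16; thirty-second tied to eighth (thirty-second + eighth) = 5.
Total: 24 + 24 + 1 + 8 + 24 + 8 + 4 + 16 + 5 = 114 thirty-second notes.

114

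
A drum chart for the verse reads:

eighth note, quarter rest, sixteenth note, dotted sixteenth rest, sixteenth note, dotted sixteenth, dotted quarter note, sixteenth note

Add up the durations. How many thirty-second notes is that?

Express everything in thirty-second notes: eighth note = 4; quarter rest = 8; sixteenth note = 2; dotted sixteenth rest = 3; sixteenth note = 2; dotted sixteenth = 3; dotted quarter note = 12; sixteenth note = 2.
Altogether 4 + 8 + 2 + 3 + 2 + 3 + 12 + 2 = 36 thirty-second notes.

36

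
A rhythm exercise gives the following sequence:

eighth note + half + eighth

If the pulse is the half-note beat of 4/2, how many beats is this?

One half-note beat = 4 eighth notes.
In eighth notes: eighth note = 1; half = 4; eighth = 1.
Total: 1 + 4 + 1 = 6.
6 ÷ 4 = 1.5 beats.

1.5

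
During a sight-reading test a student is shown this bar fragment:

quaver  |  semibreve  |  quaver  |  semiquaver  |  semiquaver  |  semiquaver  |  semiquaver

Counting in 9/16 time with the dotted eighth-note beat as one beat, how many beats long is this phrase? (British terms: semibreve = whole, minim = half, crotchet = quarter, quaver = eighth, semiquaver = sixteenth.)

One dotted eighth-note beat = 3 sixteenth notes.
In sixteenth notes: quaver = 2; semibreve = 16; quaver = 2; semiquaver = 1; semiquaver = 1; semiquaver = 1; semiquaver = 1.
Sum: 2 + 16 + 2 + 1 + 1 + 1 + 1 = 24.
24 ÷ 3 = 8 beats.

8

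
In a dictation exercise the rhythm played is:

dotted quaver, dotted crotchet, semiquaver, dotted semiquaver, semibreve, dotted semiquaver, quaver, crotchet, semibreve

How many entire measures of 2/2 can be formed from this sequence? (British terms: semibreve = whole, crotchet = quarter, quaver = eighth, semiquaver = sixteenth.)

One bar of 2/2 = 32 thirty-second notes.
Working in thirty-second notes: dotted quaver = 6; dotted crotchet = 12; semiquaver = 2; dotted semiquaver = 3; semibreve = 32; dotted semiquaver = 3; quaver = 4; crotchet = 8; semibreve = 32.
Sum: 6 + 12 + 2 + 3 + 32 + 3 + 4 + 8 + 32 = 102.
102 ÷ 32 = 3 complete bars with 6 left over.

3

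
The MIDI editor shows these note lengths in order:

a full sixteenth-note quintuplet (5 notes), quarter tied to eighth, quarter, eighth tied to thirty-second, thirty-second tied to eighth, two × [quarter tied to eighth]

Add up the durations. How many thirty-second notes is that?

Each duration in thirty-second notes: a full sixteenth-note quintuplet (5 notes) (five quintuplet sixteenths span one quarter) = 8; quarter tied to eighth (quarter + eighth) = 12; quarter = 8; eighth tied to thirty-second (eighth + thirty-second) = 5; thirty-second tied to eighth (thirty-second + eighth) = 5; quarter tied to eighth (quarter + eighth) = 12; quarter tied to eighth (quarter + eighth) = 12.
Adding: 8 + 12 + 8 + 5 + 5 + 12 + 12 = 62 thirty-second notes.

62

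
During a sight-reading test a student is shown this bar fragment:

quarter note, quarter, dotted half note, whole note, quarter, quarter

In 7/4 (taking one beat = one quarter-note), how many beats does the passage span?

One quarter-note beat = 2 eighth notes.
Convert each value to eighth notes: quarter note = 2; quarter = 2; dotted half note = 6; whole note = 8; quarter = 2; quarter = 2.
Sum: 2 + 2 + 6 + 8 + 2 + 2 = 22.
22 ÷ 2 = 11 beats.

11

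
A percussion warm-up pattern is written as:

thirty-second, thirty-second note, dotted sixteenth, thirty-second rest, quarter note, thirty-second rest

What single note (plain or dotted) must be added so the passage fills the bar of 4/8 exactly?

The bar of 4/8 = 16 thirty-second notes.
Convert each value to thirty-second notes: thirty-second = 1; thirty-second note = 1; dotted sixteenth = 3; thirty-second rest = 1; quarter note = 8; thirty-second rest = 1.
Total: 1 + 1 + 3 + 1 + 8 + 1 = 15.
Remaining: 16 − 15 = 1 thirty-second note, which is a thirty-second note.

thirty-second note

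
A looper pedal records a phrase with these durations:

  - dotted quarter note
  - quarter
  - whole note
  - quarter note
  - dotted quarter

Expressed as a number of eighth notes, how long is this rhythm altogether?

Express everything in eighth notes: dotted quarter note = 3; quarter = 2; whole note = 8; quarter note = 2; dotted quarter = 3.
Adding: 3 + 2 + 8 + 2 + 3 = 18 eighth notes.

18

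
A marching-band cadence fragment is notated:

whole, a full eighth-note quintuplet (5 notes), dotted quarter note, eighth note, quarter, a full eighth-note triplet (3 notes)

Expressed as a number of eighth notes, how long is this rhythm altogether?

Convert each value to eighth notes: whole = 8; a full eighth-note quintuplet (5 notes) (five quintuplet eighths span one half) = 4; dotted quarter note = 3; eighth note = 1; quarter = 2; a full eighth-note triplet (3 notes) (three triplet eighths span one quarter) = 2.
Total: 8 + 4 + 3 + 1 + 2 + 2 = 20 eighth notes.

20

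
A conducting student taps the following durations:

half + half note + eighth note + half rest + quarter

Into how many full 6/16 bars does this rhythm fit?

5

One bar of 6/16 = 3 eighth notes.
In eighth notes: half = 4; half note = 4; eighth note = 1; half rest = 4; quarter = 2.
Sum: 4 + 4 + 1 + 4 + 2 = 15.
15 ÷ 3 = 5 complete bars with 0 left over.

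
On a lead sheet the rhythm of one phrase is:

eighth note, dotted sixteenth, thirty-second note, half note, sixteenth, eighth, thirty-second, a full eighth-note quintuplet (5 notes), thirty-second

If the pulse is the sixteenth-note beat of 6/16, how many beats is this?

24

One sixteenth-note beat = 2 thirty-second notes.
In thirty-second notes: eighth note = 4; dotted sixteenth = 3; thirty-second note = 1; half note = 16; sixteenth = 2; eighth = 4; thirty-second = 1; a full eighth-note quintuplet (5 notes) (five quintuplet eighths span one half) = 16; thirty-second = 1.
Sum: 4 + 3 + 1 + 16 + 2 + 4 + 1 + 16 + 1 = 48.
48 ÷ 2 = 24 beats.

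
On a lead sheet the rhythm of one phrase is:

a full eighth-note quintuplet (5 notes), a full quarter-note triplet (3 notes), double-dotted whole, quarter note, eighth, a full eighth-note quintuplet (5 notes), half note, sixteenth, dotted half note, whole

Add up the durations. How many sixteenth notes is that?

Working in sixteenth notes: a full eighth-note quintuplet (5 notes) (five quintuplet eighths span one half) = 8; a full quarter-note triplet (3 notes) (three triplet quarters span one half) = 8; double-dotted whole = 28; quarter note = 4; eighth = 2; a full eighth-note quintuplet (5 notes) (five quintuplet eighths span one half) = 8; half note = 8; sixteenth = 1; dotted half note = 12; whole = 16.
Altogether 8 + 8 + 28 + 4 + 2 + 8 + 8 + 1 + 12 + 16 = 95 sixteenth notes.

95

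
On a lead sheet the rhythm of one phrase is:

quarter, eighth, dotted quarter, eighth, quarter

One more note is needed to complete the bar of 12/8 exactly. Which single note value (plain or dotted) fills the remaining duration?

dotted quarter note

The bar of 12/8 = 12 eighth notes.
In eighth notes: quarter = 2; eighth = 1; dotted quarter = 3; eighth = 1; quarter = 2.
Altogether 2 + 1 + 3 + 1 + 2 = 9.
Remaining: 12 − 9 = 3 eighth notes, which is a dotted quarter note.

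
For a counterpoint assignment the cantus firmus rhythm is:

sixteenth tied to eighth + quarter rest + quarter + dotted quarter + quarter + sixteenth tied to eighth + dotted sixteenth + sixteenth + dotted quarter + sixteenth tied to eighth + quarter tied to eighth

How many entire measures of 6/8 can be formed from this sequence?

3

One bar of 6/8 = 24 thirty-second notes.
Convert each value to thirty-second notes: sixteenth tied to eighth (sixteenth + eighth) = 6; quarter rest = 8; quarter = 8; dotted quarter = 12; quarter = 8; sixteenth tied to eighth (sixteenth + eighth) = 6; dotted sixteenth = 3; sixteenth = 2; dotted quarter = 12; sixteenth tied to eighth (sixteenth + eighth) = 6; quarter tied to eighth (quarter + eighth) = 12.
Sum: 6 + 8 + 8 + 12 + 8 + 6 + 3 + 2 + 12 + 6 + 12 = 83.
83 ÷ 24 = 3 complete bars with 11 left over.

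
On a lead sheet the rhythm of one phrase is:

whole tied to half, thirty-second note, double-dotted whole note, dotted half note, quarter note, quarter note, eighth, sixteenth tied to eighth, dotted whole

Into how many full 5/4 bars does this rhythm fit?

5

One bar of 5/4 = 40 thirty-second notes.
In thirty-second notes: whole tied to half (whole + half) = 48; thirty-second note = 1; double-dotted whole note = 56; dotted half note = 24; quarter note = 8; quarter note = 8; eighth = 4; sixteenth tied to eighth (sixteenth + eighth) = 6; dotted whole = 48.
Adding: 48 + 1 + 56 + 24 + 8 + 8 + 4 + 6 + 48 = 203.
203 ÷ 40 = 5 complete bars with 3 left over.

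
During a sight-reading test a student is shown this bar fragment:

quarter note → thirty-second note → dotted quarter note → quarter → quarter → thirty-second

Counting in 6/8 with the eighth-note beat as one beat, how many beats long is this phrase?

One eighth-note beat = 4 thirty-second notes.
Express everything in thirty-second notes: quarter note = 8; thirty-second note = 1; dotted quarter note = 12; quarter = 8; quarter = 8; thirty-second = 1.
Sum: 8 + 1 + 12 + 8 + 8 + 1 = 38.
38 ÷ 4 = 9.5 beats.

9.5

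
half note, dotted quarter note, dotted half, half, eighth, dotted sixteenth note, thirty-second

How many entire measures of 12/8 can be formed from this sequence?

One bar of 12/8 = 48 thirty-second notes.
Working in thirty-second notes: half note = 16; dotted quarter note = 12; dotted half = 24; half = 16; eighth = 4; dotted sixteenth note = 3; thirty-second = 1.
Total: 16 + 12 + 24 + 16 + 4 + 3 + 1 = 76.
76 ÷ 48 = 1 complete bar with 28 left over.

1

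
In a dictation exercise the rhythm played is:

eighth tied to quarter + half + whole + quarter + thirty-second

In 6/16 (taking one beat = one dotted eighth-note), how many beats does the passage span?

One dotted eighth-note beat = 6 thirty-second notes.
Express everything in thirty-second notes: eighth tied to quarter (eighth + quarter) = 12; half = 16; whole = 32; quarter = 8; thirty-second = 1.
Sum: 12 + 16 + 32 + 8 + 1 = 69.
69 ÷ 6 = 11.5 beats.

11.5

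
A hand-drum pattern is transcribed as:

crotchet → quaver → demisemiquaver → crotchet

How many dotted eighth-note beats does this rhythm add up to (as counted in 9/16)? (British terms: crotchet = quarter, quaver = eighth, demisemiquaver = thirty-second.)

One dotted eighth-note beat = 6 thirty-second notes.
Express everything in thirty-second notes: crotchet = 8; quaver = 4; demisemiquaver = 1; crotchet = 8.
Altogether 8 + 4 + 1 + 8 = 21.
21 ÷ 6 = 3.5 beats.

3.5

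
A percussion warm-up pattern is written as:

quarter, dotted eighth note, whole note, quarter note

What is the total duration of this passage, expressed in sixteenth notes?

27

Convert each value to sixteenth notes: quarter = 4; dotted eighth note = 3; whole note = 16; quarter note = 4.
Adding: 4 + 3 + 16 + 4 = 27 sixteenth notes.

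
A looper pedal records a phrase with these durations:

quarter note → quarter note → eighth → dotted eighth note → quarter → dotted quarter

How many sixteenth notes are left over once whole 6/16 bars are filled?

One bar of 6/16 = 6 sixteenth notes.
In sixteenth notes: quarter note = 4; quarter note = 4; eighth = 2; dotted eighth note = 3; quarter = 4; dotted quarter = 6.
Total: 4 + 4 + 2 + 3 + 4 + 6 = 23.
23 ÷ 6 = 3 complete bars with 5 sixteenth notes remaining.

5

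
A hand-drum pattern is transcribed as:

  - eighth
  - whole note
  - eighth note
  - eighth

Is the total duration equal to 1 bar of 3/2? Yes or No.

No

One bar of 3/2 = 12 eighth notes.
Convert each value to eighth notes: eighth = 1; whole note = 8; eighth note = 1; eighth = 1.
Altogether 1 + 8 + 1 + 1 = 11.
11 falls short of 12, so the answer is No.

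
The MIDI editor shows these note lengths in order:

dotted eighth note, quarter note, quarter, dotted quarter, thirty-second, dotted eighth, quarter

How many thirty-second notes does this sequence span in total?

49

Working in thirty-second notes: dotted eighth note = 6; quarter note = 8; quarter = 8; dotted quarter = 12; thirty-second = 1; dotted eighth = 6; quarter = 8.
Sum: 6 + 8 + 8 + 12 + 1 + 6 + 8 = 49 thirty-second notes.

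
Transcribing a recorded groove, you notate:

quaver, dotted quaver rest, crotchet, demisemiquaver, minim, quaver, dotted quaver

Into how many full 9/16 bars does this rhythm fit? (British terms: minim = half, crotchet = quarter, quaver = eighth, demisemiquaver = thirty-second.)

One bar of 9/16 = 18 thirty-second notes.
Convert each value to thirty-second notes: quaver = 4; dotted quaver rest = 6; crotchet = 8; demisemiquaver = 1; minim = 16; quaver = 4; dotted quaver = 6.
Total: 4 + 6 + 8 + 1 + 16 + 4 + 6 = 45.
45 ÷ 18 = 2 complete bars with 9 left over.

2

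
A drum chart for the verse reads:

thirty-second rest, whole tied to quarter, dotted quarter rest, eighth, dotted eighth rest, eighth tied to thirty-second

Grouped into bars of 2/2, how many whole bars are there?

2

One bar of 2/2 = 32 thirty-second notes.
Working in thirty-second notes: thirty-second rest = 1; whole tied to quarter (whole + quarter) = 40; dotted quarter rest = 12; eighth = 4; dotted eighth rest = 6; eighth tied to thirty-second (eighth + thirty-second) = 5.
Total: 1 + 40 + 12 + 4 + 6 + 5 = 68.
68 ÷ 32 = 2 complete bars with 4 left over.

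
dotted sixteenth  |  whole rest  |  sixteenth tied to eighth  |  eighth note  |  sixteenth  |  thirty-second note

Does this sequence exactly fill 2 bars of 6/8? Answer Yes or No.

Yes

One bar of 6/8 = 24 thirty-second notes, so 2 bars = 48.
Express everything in thirty-second notes: dotted sixteenth = 3; whole rest = 32; sixteenth tied to eighth (sixteenth + eighth) = 6; eighth note = 4; sixteenth = 2; thirty-second note = 1.
Total: 3 + 32 + 6 + 4 + 2 + 1 = 48.
48 equals 48, so the answer is Yes.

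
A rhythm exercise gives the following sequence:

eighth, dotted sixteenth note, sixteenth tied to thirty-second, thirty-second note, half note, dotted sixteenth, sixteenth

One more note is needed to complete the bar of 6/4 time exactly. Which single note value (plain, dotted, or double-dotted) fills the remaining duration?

half note

The bar of 6/4 = 48 thirty-second notes.
Working in thirty-second notes: eighth = 4; dotted sixteenth note = 3; sixteenth tied to thirty-second (sixteenth + thirty-second) = 3; thirty-second note = 1; half note = 16; dotted sixteenth = 3; sixteenth = 2.
Adding: 4 + 3 + 3 + 1 + 16 + 3 + 2 = 32.
Remaining: 48 − 32 = 16 thirty-second notes, which is a half note.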